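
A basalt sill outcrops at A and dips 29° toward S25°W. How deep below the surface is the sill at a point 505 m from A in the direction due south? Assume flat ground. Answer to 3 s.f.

254 m

The hole lies 25° from the dip direction, so the down-dip offset is 505 × cos 25° = 457.69 m.
Depth = down-dip offset × tan(dip) = 457.69 × tan 29° = 457.69 × 0.5543
Depth = 253.70 m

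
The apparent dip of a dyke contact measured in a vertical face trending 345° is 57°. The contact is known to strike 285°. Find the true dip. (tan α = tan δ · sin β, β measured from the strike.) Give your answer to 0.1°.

60.6°

The section is 60° from the strike.
tan δ = tan α / sin β = tan 57° / sin 60° = 1.5399 / 0.8660 = 1.7781
δ = arctan(1.7781) = 60.65°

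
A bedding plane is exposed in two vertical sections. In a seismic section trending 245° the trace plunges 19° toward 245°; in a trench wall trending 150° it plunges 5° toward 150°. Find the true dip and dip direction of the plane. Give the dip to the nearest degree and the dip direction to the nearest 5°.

Represent each trace as a vector plunging at its apparent dip toward its trend (east-north-up frame): v₁ = (-0.857, -0.400, -0.326), v₂ = (0.498, -0.863, -0.087).
n = v₁ × v₂ = (-0.246, -0.237, 0.938) (taken with n_z > 0).
True dip = arccos(n_z / |n|) = arccos(0.9397) = 20.0°.
Dip direction = atan2(-0.246, -0.237) = 226° (azimuth of n's horizontal projection).

true dip 20°, dip direction 225°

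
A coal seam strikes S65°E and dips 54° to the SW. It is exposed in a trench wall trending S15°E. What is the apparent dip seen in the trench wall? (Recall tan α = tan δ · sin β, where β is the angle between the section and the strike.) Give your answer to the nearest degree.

47°

The strike is S65°E and the section trends S15°E; the acute angle between them is β = 50°.
tan(apparent dip) = tan 54° · sin 50° = 1.0544
α = arctan(1.0544) = 46.52°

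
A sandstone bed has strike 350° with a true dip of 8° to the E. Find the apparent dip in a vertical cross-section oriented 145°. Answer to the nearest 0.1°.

The section lies 25° from the strike.
tan α = tan 8° × sin 25° = 0.1405 × 0.4226 = 0.0594
α = arctan(0.0594) = 3.40°

3.4°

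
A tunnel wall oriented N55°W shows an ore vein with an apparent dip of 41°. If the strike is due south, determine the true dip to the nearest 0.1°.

The section is 55° from the strike.
tan(true dip) = tan 41° / sin 55° = 1.0612
δ = arctan(1.0612) = 46.70°

46.7°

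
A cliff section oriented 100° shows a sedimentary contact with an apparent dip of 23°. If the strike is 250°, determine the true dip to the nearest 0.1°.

40.3°

The section is 30° from the strike.
tan(true dip) = tan 23° / sin 30° = 0.8489
true dip = arctan 0.8489 = 40.33°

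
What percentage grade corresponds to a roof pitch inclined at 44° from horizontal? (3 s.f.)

96.6%

grade % = 100 × tan 44° = 100 × 0.9657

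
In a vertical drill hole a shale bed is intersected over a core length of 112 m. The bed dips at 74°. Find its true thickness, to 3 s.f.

True thickness t = h · cos(dip) = 112 × cos 74°
t = 112 × 0.2756 = 30.871 m

30.9 m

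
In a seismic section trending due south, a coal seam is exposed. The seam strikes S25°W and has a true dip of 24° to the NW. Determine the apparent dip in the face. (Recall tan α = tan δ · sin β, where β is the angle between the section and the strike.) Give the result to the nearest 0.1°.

10.7°

The strike is S25°W and the section trends due south; the acute angle between them is β = 25°.
tan(apparent dip) = tan 24° · sin 25° = 0.1882
apparent dip = arctan 0.1882 = 10.66°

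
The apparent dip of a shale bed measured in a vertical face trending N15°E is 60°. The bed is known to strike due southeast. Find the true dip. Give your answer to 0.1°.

The section is 60° from the strike.
tan(true dip) = tan 60° / sin 60° = 2.0000
δ = arctan(2.0000) = 63.43°

63.4°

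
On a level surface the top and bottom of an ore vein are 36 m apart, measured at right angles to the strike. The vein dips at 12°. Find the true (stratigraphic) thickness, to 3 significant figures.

True thickness t = w · sin(dip) = 36 × sin 12°
t = 36 × 0.2079 = 7.485 m

7.48 m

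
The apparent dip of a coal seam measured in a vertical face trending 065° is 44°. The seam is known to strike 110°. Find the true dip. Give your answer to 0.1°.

The section is 45° from the strike.
tan(true dip) = tan 44° / sin 45° = 1.3657
true dip = arctan 1.3657 = 53.79°

53.8°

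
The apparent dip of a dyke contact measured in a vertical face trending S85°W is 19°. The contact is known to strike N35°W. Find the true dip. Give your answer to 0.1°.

The section is 60° from the strike.
tan δ = tan α / sin β = tan 19° / sin 60° = 0.3443 / 0.8660 = 0.3976
δ = arctan(0.3976) = 21.68°

21.7°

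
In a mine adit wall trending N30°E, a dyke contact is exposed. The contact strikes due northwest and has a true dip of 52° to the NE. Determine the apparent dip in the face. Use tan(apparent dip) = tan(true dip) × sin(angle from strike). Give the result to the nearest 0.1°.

Angle between strike (due northwest) and section (N30°E): β = 75°.
tan(apparent dip) = tan 52° · sin 75° = 1.2363
apparent dip = arctan 1.2363 = 51.03°

51.0°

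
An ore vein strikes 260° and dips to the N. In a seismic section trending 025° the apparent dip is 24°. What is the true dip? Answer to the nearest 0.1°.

The section is 55° from the strike.
tan δ = tan α / sin β = tan 24° / sin 55° = 0.4452 / 0.8192 = 0.5435
true dip = arctan 0.5435 = 28.53°

28.5°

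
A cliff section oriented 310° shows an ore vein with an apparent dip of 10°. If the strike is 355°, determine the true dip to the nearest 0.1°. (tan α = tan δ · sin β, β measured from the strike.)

β = acute angle between strike 355° and section 310° = 45°.
tan δ = tan α / sin β = tan 10° / sin 45° = 0.1763 / 0.7071 = 0.2494
δ = arctan(0.2494) = 14.00°

14.0°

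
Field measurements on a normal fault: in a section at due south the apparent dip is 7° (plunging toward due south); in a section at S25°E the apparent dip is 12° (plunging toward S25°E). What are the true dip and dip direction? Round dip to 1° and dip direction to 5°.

true dip 15°, dip direction 115°

Represent each trace as a vector plunging at its apparent dip toward its trend (east-north-up frame): v₁ = (0.000, -0.993, -0.122), v₂ = (0.413, -0.887, -0.208).
Cross product v₁ × v₂ gives the pole to the plane: n ∝ (0.098, -0.050, 0.410).
tan δ = √(n_x²+n_y²)/n_z = 0.110/0.410, so δ = 15.1°.
Dip direction = atan2(0.098, -0.050) = 117° (azimuth of n's horizontal projection).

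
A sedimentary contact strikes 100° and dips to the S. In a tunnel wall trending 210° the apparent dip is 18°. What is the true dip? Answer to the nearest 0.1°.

β = acute angle between strike 100° and section 210° = 70°.
tan(true dip) = tan 18° / sin 70° = 0.3458
δ = arctan(0.3458) = 19.07°

19.1°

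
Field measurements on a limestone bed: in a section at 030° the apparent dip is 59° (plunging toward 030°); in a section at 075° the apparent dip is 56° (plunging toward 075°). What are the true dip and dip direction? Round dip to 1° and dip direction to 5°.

true dip 60°, dip direction 045°

Each apparent-dip line lies in the plane. As unit vectors (x east, y north, z up), v₁ plunges 59°→030° and v₂ plunges 56°→075°.
Cross product v₁ × v₂ gives the pole to the plane: n ∝ (0.246, 0.249, 0.204).
True dip = arccos(n_z / |n|) = arccos(0.5027) = 59.8°.
Dip direction = azimuth of (n_x, n_y) = atan2(0.246, 0.249) = 45°.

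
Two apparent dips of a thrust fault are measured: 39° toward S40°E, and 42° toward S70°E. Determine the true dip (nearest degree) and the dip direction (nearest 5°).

The two traces are lines in the plane: v₁ = (sin 140°·cos 39°, cos 140°·cos 39°, −sin 39°), v₂ = (sin 110°·cos 42°, cos 110°·cos 42°, −sin 42°).
Cross product v₁ × v₂ gives the pole to the plane: n ∝ (0.238, -0.105, 0.289).
True dip = arccos(n_z / |n|) = arccos(0.7424) = 42.1°.
Dip direction = azimuth of (n_x, n_y) = atan2(0.238, -0.105) = 114°.

true dip 42°, dip direction 115°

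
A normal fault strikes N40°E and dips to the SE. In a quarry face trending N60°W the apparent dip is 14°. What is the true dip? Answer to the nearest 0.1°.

14.2°

The section is 80° from the strike.
tan δ = tan α / sin β = tan 14° / sin 80° = 0.2493 / 0.9848 = 0.2532
δ = arctan(0.2532) = 14.21°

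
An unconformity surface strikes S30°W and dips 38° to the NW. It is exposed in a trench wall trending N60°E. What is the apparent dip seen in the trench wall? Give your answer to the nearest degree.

The section lies 30° from the strike.
tan(apparent dip) = tan 38° · sin 30° = 0.3906
α = arctan(0.3906) = 21.34°

21°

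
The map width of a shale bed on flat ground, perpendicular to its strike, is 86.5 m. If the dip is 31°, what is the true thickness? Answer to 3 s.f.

True thickness t = w · sin(dip) = 86.5 × sin 31°
t = 86.5 × 0.5150 = 44.551 m

44.6 m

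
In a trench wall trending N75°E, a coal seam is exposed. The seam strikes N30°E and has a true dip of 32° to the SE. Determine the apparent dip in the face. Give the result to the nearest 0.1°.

23.8°

Angle between strike (N30°E) and section (N75°E): β = 45°.
tan α = tan 32° × sin 45° = 0.6249 × 0.7071 = 0.4418
α = arctan(0.4418) = 23.84°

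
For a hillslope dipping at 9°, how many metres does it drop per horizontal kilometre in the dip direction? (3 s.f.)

158 m

drop per km = 1000 × tan 9° = 1000 × 0.1584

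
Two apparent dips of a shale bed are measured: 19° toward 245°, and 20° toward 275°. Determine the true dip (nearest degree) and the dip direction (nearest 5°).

true dip 20°, dip direction 265°

Represent each trace as a vector plunging at its apparent dip toward its trend (east-north-up frame): v₁ = (-0.857, -0.400, -0.326), v₂ = (-0.936, 0.082, -0.342).
The plane normal is n = v₁ × v₂ ∝ (-0.163, -0.012, 0.444).
Dip δ = arctan(|n_h|/n_z) = arctan(0.164/0.444) = 20.2°.
Dip direction = atan2(-0.163, -0.012) = 266° (azimuth of n's horizontal projection).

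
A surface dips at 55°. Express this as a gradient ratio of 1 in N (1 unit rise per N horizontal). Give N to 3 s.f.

1 : N means tan θ = 1/N, so N = 1/tan 55° = 1/1.4281

1 in 0.700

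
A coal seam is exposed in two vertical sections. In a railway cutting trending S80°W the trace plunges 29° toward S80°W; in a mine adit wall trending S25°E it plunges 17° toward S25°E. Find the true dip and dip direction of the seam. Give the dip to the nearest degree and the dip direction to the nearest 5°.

true dip 36°, dip direction 220°

Represent each trace as a vector plunging at its apparent dip toward its trend (east-north-up frame): v₁ = (-0.861, -0.152, -0.485), v₂ = (0.404, -0.867, -0.292).
Cross product v₁ × v₂ gives the pole to the plane: n ∝ (-0.376, -0.448, 0.808).
tan δ = √(n_x²+n_y²)/n_z = 0.585/0.808, so δ = 35.9°.
The horizontal component of n points toward azimuth atan2(n_x, n_y) = 220°, the dip direction.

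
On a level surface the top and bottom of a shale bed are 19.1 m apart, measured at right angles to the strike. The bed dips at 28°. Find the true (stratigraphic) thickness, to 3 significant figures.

8.97 m

True thickness t = w · sin(dip) = 19.1 × sin 28°
t = 19.1 × 0.4695 = 8.967 m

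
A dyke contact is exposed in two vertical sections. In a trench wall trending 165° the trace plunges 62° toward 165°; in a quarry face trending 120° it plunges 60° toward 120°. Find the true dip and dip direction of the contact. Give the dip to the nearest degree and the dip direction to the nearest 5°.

true dip 63°, dip direction 150°

Each apparent-dip line lies in the plane. As unit vectors (x east, y north, z up), v₁ plunges 62°→165° and v₂ plunges 60°→120°.
n = v₁ × v₂ = (0.172, -0.277, 0.166) (taken with n_z > 0).
True dip = arccos(n_z / |n|) = arccos(0.4536) = 63.0°.
Dip direction = azimuth of (n_x, n_y) = atan2(0.172, -0.277) = 148°.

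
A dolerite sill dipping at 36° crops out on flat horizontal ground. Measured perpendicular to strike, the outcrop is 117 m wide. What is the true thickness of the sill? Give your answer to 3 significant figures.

68.8 m

True thickness t = w · sin(dip) = 117 × sin 36°
t = 117 × 0.5878 = 68.771 m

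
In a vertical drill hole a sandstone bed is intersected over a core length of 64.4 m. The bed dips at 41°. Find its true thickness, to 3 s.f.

48.6 m

True thickness t = h · cos(dip) = 64.4 × cos 41°
t = 64.4 × 0.7547 = 48.603 m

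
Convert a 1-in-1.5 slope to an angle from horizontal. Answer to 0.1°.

tan θ = 1/1.5 = 0.6667
θ = arctan(0.6667) = 33.69°

33.7°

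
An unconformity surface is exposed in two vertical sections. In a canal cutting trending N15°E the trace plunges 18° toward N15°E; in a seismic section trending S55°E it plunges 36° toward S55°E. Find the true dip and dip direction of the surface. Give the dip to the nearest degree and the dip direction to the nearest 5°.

true dip 43°, dip direction 085°

The two traces are lines in the plane: v₁ = (sin 15°·cos 18°, cos 15°·cos 18°, −sin 18°), v₂ = (sin 125°·cos 36°, cos 125°·cos 36°, −sin 36°).
The plane normal is n = v₁ × v₂ ∝ (0.683, 0.060, 0.723).
Dip δ = arctan(|n_h|/n_z) = arctan(0.686/0.723) = 43.5°.
Dip direction = azimuth of (n_x, n_y) = atan2(0.683, 0.060) = 85°.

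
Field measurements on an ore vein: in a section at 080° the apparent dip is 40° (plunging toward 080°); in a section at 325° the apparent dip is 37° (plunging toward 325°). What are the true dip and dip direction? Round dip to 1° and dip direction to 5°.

true dip 56°, dip direction 025°

Represent each trace as a vector plunging at its apparent dip toward its trend (east-north-up frame): v₁ = (0.754, 0.133, -0.643), v₂ = (-0.458, 0.654, -0.602).
The plane normal is n = v₁ × v₂ ∝ (0.340, 0.748, 0.554).
True dip = arccos(n_z / |n|) = arccos(0.5591) = 56.0°.
The horizontal component of n points toward azimuth atan2(n_x, n_y) = 24°, the dip direction.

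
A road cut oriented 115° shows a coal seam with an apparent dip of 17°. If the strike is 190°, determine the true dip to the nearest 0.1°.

17.6°

β = acute angle between strike 190° and section 115° = 75°.
tan δ = tan α / sin β = tan 17° / sin 75° = 0.3057 / 0.9659 = 0.3165
δ = arctan(0.3165) = 17.56°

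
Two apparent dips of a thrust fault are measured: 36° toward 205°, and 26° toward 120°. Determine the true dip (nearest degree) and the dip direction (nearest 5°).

true dip 40°, dip direction 175°

The two traces are lines in the plane: v₁ = (sin 205°·cos 36°, cos 205°·cos 36°, −sin 36°), v₂ = (sin 120°·cos 26°, cos 120°·cos 26°, −sin 26°).
n = v₁ × v₂ = (0.057, -0.607, 0.724) (taken with n_z > 0).
tan δ = √(n_x²+n_y²)/n_z = 0.610/0.724, so δ = 40.1°.
Dip direction = atan2(0.057, -0.607) = 175° (azimuth of n's horizontal projection).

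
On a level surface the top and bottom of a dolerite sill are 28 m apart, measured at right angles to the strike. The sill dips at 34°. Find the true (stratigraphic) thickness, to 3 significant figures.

True thickness t = w · sin(dip) = 28 × sin 34°
t = 28 × 0.5592 = 15.657 m

15.7 m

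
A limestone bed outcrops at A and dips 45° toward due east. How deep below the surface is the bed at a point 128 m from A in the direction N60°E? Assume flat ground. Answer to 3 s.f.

111 m

The hole lies 30° from the dip direction, so the down-dip offset is 128 × cos 30° = 110.85 m.
Depth = down-dip offset × tan(dip) = 110.85 × tan 45° = 110.85 × 1.0000
Depth = 110.85 m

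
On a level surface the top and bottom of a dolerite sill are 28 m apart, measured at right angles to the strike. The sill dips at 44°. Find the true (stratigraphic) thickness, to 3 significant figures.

True thickness t = w · sin(dip) = 28 × sin 44°
t = 28 × 0.6947 = 19.450 m

19.5 m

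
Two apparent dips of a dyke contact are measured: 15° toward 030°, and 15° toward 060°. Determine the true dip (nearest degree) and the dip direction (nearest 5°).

true dip 16°, dip direction 045°

Represent each trace as a vector plunging at its apparent dip toward its trend (east-north-up frame): v₁ = (0.483, 0.837, -0.259), v₂ = (0.837, 0.483, -0.259).
Cross product v₁ × v₂ gives the pole to the plane: n ∝ (0.092, 0.092, 0.467).
Dip δ = arctan(|n_h|/n_z) = arctan(0.129/0.467) = 15.5°.
Dip direction = azimuth of (n_x, n_y) = atan2(0.092, 0.092) = 45°.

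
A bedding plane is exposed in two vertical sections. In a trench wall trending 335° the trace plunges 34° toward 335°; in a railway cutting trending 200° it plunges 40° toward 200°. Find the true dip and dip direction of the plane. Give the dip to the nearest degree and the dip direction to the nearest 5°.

true dip 63°, dip direction 265°

Represent each trace as a vector plunging at its apparent dip toward its trend (east-north-up frame): v₁ = (-0.350, 0.751, -0.559), v₂ = (-0.262, -0.720, -0.643).
Cross product v₁ × v₂ gives the pole to the plane: n ∝ (-0.885, -0.079, 0.449).
True dip = arccos(n_z / |n|) = arccos(0.4509) = 63.2°.
Dip direction = atan2(-0.885, -0.079) = 265° (azimuth of n's horizontal projection).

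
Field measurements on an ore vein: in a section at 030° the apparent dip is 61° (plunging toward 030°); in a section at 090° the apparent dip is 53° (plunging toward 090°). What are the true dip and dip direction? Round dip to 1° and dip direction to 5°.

true dip 62°, dip direction 045°

The two traces are lines in the plane: v₁ = (sin 30°·cos 61°, cos 30°·cos 61°, −sin 61°), v₂ = (sin 90°·cos 53°, cos 90°·cos 53°, −sin 53°).
n = v₁ × v₂ = (0.335, 0.333, 0.253) (taken with n_z > 0).
True dip = arccos(n_z / |n|) = arccos(0.4716) = 61.9°.
Dip direction = atan2(0.335, 0.333) = 45° (azimuth of n's horizontal projection).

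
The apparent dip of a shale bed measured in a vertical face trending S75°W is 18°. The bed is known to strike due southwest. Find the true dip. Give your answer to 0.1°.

The section is 30° from the strike.
tan(true dip) = tan 18° / sin 30° = 0.6498
δ = arctan(0.6498) = 33.02°

33.0°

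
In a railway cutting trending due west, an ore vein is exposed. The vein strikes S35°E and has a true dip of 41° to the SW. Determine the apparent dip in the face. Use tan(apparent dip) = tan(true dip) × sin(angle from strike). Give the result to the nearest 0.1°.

The section lies 55° from the strike.
tan α = tan 41° × sin 55° = 0.8693 × 0.8192 = 0.7121
apparent dip = arctan 0.7121 = 35.45°

35.5°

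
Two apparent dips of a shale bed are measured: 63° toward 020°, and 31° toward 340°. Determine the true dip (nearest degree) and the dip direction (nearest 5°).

Each apparent-dip line lies in the plane. As unit vectors (x east, y north, z up), v₁ plunges 63°→020° and v₂ plunges 31°→340°.
n = v₁ × v₂ = (0.498, 0.341, 0.250) (taken with n_z > 0).
Dip δ = arctan(|n_h|/n_z) = arctan(0.604/0.250) = 67.5°.
The horizontal component of n points toward azimuth atan2(n_x, n_y) = 56°, the dip direction.

true dip 67°, dip direction 055°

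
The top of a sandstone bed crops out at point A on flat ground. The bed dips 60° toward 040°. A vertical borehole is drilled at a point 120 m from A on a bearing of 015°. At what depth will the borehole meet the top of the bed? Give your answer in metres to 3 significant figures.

188 m

The hole lies 25° from the dip direction, so the down-dip offset is 120 × cos 25° = 108.76 m.
Depth = down-dip offset × tan(dip) = 108.76 × tan 60° = 108.76 × 1.7321
Depth = 188.37 m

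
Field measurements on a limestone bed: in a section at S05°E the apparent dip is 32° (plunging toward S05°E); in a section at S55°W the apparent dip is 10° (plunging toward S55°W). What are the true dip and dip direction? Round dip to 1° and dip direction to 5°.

Represent each trace as a vector plunging at its apparent dip toward its trend (east-north-up frame): v₁ = (0.074, -0.845, -0.530), v₂ = (-0.807, -0.565, -0.174).
n = v₁ × v₂ = (0.153, -0.440, 0.723) (taken with n_z > 0).
True dip = arccos(n_z / |n|) = arccos(0.8406) = 32.8°.
Dip direction = azimuth of (n_x, n_y) = atan2(0.153, -0.440) = 161°.

true dip 33°, dip direction 160°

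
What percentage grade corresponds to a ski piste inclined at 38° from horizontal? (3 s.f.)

grade % = 100 × tan 38° = 100 × 0.7813

78.1%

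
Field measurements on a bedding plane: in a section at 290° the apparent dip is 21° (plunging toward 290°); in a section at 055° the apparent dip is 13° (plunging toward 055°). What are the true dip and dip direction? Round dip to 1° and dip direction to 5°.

The two traces are lines in the plane: v₁ = (sin 290°·cos 21°, cos 290°·cos 21°, −sin 21°), v₂ = (sin 55°·cos 13°, cos 55°·cos 13°, −sin 13°).
The plane normal is n = v₁ × v₂ ∝ (-0.128, 0.483, 0.745).
True dip = arccos(n_z / |n|) = arccos(0.8303) = 33.9°.
The horizontal component of n points toward azimuth atan2(n_x, n_y) = 345°, the dip direction.

true dip 34°, dip direction 345°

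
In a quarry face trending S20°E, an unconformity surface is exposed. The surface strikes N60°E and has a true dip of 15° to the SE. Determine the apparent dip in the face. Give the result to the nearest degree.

15°

The strike is N60°E and the section trends S20°E; the acute angle between them is β = 80°.
tan(apparent dip) = tan 15° · sin 80° = 0.2639
α = arctan(0.2639) = 14.78°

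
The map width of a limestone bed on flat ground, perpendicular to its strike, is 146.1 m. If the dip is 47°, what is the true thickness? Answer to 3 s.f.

True thickness t = w · sin(dip) = 146.1 × sin 47°
t = 146.1 × 0.7314 = 106.851 m

107 m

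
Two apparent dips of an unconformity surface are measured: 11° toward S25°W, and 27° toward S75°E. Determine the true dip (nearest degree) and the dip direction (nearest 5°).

true dip 30°, dip direction 135°

Represent each trace as a vector plunging at its apparent dip toward its trend (east-north-up frame): v₁ = (-0.415, -0.890, -0.191), v₂ = (0.861, -0.231, -0.454).
n = v₁ × v₂ = (0.360, -0.353, 0.861) (taken with n_z > 0).
Dip δ = arctan(|n_h|/n_z) = arctan(0.504/0.861) = 30.3°.
Dip direction = atan2(0.360, -0.353) = 134° (azimuth of n's horizontal projection).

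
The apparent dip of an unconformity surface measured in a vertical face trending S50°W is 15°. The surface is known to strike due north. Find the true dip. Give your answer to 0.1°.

19.3°

β = acute angle between strike due north and section S50°W = 50°.
tan(true dip) = tan 15° / sin 50° = 0.3498
true dip = arctan 0.3498 = 19.28°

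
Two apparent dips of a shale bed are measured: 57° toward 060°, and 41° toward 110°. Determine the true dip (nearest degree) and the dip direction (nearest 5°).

Each apparent-dip line lies in the plane. As unit vectors (x east, y north, z up), v₁ plunges 57°→060° and v₂ plunges 41°→110°.
The plane normal is n = v₁ × v₂ ∝ (0.395, 0.285, 0.315).
True dip = arccos(n_z / |n|) = arccos(0.5427) = 57.1°.
The horizontal component of n points toward azimuth atan2(n_x, n_y) = 54°, the dip direction.

true dip 57°, dip direction 055°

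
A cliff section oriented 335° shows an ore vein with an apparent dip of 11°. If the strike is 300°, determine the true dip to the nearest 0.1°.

β = acute angle between strike 300° and section 335° = 35°.
tan(true dip) = tan 11° / sin 35° = 0.3389
true dip = arctan 0.3389 = 18.72°

18.7°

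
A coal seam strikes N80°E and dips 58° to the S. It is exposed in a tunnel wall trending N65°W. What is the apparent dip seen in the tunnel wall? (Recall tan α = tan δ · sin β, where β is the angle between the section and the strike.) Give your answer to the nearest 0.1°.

The strike is N80°E and the section trends N65°W; the acute angle between them is β = 35°.
tan α = tan 58° × sin 35° = 1.6003 × 0.5736 = 0.9179
apparent dip = arctan 0.9179 = 42.55°

42.5°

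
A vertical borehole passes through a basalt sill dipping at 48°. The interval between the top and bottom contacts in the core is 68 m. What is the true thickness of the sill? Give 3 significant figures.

45.5 m

True thickness t = h · cos(dip) = 68 × cos 48°
t = 68 × 0.6691 = 45.501 m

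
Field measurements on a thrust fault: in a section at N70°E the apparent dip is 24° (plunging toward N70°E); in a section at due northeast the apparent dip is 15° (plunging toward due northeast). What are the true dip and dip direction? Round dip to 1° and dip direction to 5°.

Represent each trace as a vector plunging at its apparent dip toward its trend (east-north-up frame): v₁ = (0.858, 0.312, -0.407), v₂ = (0.683, 0.683, -0.259).
Cross product v₁ × v₂ gives the pole to the plane: n ∝ (0.197, -0.056, 0.373).
Dip δ = arctan(|n_h|/n_z) = arctan(0.205/0.373) = 28.8°.
The horizontal component of n points toward azimuth atan2(n_x, n_y) = 106°, the dip direction.

true dip 29°, dip direction 105°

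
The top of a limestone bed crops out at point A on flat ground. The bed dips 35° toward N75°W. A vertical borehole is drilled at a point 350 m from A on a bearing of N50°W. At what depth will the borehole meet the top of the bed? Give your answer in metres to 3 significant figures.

222 m

The hole lies 25° from the dip direction, so the down-dip offset is 350 × cos 25° = 317.21 m.
Depth = down-dip offset × tan(dip) = 317.21 × tan 35° = 317.21 × 0.7002
Depth = 222.11 m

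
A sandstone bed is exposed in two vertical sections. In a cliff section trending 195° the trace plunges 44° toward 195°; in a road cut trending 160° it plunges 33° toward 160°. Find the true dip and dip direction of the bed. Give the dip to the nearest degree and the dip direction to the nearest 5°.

true dip 45°, dip direction 210°

Represent each trace as a vector plunging at its apparent dip toward its trend (east-north-up frame): v₁ = (-0.186, -0.695, -0.695), v₂ = (0.287, -0.788, -0.545).
n = v₁ × v₂ = (-0.169, -0.301, 0.346) (taken with n_z > 0).
tan δ = √(n_x²+n_y²)/n_z = 0.345/0.346, so δ = 44.9°.
The horizontal component of n points toward azimuth atan2(n_x, n_y) = 209°, the dip direction.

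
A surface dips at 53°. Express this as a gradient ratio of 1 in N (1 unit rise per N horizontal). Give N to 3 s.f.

1 : N means tan θ = 1/N, so N = 1/tan 53° = 1/1.3270

1 in 0.754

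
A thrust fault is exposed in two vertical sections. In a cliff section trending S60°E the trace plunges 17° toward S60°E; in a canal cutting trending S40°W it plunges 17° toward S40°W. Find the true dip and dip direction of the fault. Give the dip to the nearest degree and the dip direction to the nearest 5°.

true dip 25°, dip direction 170°

Represent each trace as a vector plunging at its apparent dip toward its trend (east-north-up frame): v₁ = (0.828, -0.478, -0.292), v₂ = (-0.615, -0.733, -0.292).
n = v₁ × v₂ = (0.074, -0.422, 0.901) (taken with n_z > 0).
Dip δ = arctan(|n_h|/n_z) = arctan(0.428/0.901) = 25.4°.
Dip direction = azimuth of (n_x, n_y) = atan2(0.074, -0.422) = 170°.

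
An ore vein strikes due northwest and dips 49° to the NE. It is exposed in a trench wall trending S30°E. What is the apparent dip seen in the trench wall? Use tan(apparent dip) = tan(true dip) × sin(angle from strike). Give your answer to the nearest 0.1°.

The section lies 15° from the strike.
tan(apparent dip) = tan 49° · sin 15° = 0.2977
apparent dip = arctan 0.2977 = 16.58°

16.6°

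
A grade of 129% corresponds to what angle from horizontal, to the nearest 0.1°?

52.2°

tan θ = 129/100 = 1.2900
θ = arctan(1.2900) = 52.22°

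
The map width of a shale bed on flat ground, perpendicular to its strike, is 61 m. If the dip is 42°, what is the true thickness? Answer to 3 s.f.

True thickness t = w · sin(dip) = 61 × sin 42°
t = 61 × 0.6691 = 40.817 m

40.8 m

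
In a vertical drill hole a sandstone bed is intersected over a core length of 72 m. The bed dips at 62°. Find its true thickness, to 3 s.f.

33.8 m

True thickness t = h · cos(dip) = 72 × cos 62°
t = 72 × 0.4695 = 33.802 m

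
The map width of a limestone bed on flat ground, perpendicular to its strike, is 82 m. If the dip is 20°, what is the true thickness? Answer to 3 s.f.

28.0 m

True thickness t = w · sin(dip) = 82 × sin 20°
t = 82 × 0.3420 = 28.046 m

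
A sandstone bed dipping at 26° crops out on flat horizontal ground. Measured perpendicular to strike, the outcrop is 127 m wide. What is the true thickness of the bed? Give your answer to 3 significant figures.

True thickness t = w · sin(dip) = 127 × sin 26°
t = 127 × 0.4384 = 55.673 m

55.7 m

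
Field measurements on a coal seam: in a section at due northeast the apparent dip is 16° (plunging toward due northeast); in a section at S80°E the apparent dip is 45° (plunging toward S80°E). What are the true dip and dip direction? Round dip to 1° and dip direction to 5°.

Represent each trace as a vector plunging at its apparent dip toward its trend (east-north-up frame): v₁ = (0.680, 0.680, -0.276), v₂ = (0.696, -0.123, -0.707).
n = v₁ × v₂ = (0.514, -0.289, 0.557) (taken with n_z > 0).
tan δ = √(n_x²+n_y²)/n_z = 0.590/0.557, so δ = 46.7°.
Dip direction = azimuth of (n_x, n_y) = atan2(0.514, -0.289) = 119°.

true dip 47°, dip direction 120°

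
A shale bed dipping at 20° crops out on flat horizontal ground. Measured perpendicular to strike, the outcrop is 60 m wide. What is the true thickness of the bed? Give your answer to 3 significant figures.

20.5 m

True thickness t = w · sin(dip) = 60 × sin 20°
t = 60 × 0.3420 = 20.521 m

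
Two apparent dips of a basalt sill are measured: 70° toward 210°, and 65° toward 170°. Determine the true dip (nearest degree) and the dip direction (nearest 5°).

true dip 70°, dip direction 210°

Each apparent-dip line lies in the plane. As unit vectors (x east, y north, z up), v₁ plunges 70°→210° and v₂ plunges 65°→170°.
Cross product v₁ × v₂ gives the pole to the plane: n ∝ (-0.123, -0.224, 0.093).
tan δ = √(n_x²+n_y²)/n_z = 0.255/0.093, so δ = 70.0°.
The horizontal component of n points toward azimuth atan2(n_x, n_y) = 209°, the dip direction.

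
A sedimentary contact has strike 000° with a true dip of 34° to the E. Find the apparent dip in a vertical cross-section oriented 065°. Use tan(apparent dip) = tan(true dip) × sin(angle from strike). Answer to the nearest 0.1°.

The strike is 000° and the section trends 065°; the acute angle between them is β = 65°.
tan α = tan 34° × sin 65° = 0.6745 × 0.9063 = 0.6113
α = arctan(0.6113) = 31.44°

31.4°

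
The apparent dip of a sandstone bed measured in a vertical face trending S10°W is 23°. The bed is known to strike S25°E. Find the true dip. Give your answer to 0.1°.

The section is 35° from the strike.
tan(true dip) = tan 23° / sin 35° = 0.7400
true dip = arctan 0.7400 = 36.50°

36.5°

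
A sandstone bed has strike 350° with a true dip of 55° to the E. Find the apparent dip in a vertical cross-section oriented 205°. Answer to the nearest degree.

The strike is 350° and the section trends 205°; the acute angle between them is β = 35°.
tan(apparent dip) = tan 55° · sin 35° = 0.8192
α = arctan(0.8192) = 39.32°

39°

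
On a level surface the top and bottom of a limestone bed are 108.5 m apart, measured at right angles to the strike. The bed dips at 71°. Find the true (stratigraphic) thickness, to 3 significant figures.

103 m

True thickness t = w · sin(dip) = 108.5 × sin 71°
t = 108.5 × 0.9455 = 102.589 m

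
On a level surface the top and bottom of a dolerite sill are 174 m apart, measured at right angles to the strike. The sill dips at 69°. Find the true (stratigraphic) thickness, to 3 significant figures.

162 m

True thickness t = w · sin(dip) = 174 × sin 69°
t = 174 × 0.9336 = 162.443 m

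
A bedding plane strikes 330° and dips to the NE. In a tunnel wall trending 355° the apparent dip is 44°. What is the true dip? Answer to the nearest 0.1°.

The section is 25° from the strike.
tan δ = tan α / sin β = tan 44° / sin 25° = 0.9657 / 0.4226 = 2.2850
δ = arctan(2.2850) = 66.36°

66.4°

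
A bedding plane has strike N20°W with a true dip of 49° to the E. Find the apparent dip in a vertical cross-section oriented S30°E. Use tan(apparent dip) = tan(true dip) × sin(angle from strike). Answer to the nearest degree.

Angle between strike (N20°W) and section (S30°E): β = 10°.
tan α = tan 49° × sin 10° = 1.1504 × 0.1736 = 0.1998
α = arctan(0.1998) = 11.30°

11°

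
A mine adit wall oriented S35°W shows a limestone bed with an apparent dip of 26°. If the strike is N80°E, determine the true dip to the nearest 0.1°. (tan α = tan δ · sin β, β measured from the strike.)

34.6°

β = acute angle between strike N80°E and section S35°W = 45°.
tan δ = tan α / sin β = tan 26° / sin 45° = 0.4877 / 0.7071 = 0.6898
true dip = arctan 0.6898 = 34.60°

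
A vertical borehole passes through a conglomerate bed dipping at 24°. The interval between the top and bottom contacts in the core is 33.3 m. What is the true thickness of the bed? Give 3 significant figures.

30.4 m

True thickness t = h · cos(dip) = 33.3 × cos 24°
t = 33.3 × 0.9135 = 30.421 m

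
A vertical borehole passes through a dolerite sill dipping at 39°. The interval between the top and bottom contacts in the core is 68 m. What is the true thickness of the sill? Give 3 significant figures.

52.8 m

True thickness t = h · cos(dip) = 68 × cos 39°
t = 68 × 0.7771 = 52.846 m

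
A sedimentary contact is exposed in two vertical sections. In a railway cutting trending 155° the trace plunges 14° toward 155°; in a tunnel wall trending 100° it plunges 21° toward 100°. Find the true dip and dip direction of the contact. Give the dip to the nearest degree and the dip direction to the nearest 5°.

Each apparent-dip line lies in the plane. As unit vectors (x east, y north, z up), v₁ plunges 14°→155° and v₂ plunges 21°→100°.
n = v₁ × v₂ = (0.276, -0.075, 0.742) (taken with n_z > 0).
Dip δ = arctan(|n_h|/n_z) = arctan(0.286/0.742) = 21.1°.
Dip direction = atan2(0.276, -0.075) = 105° (azimuth of n's horizontal projection).

true dip 21°, dip direction 105°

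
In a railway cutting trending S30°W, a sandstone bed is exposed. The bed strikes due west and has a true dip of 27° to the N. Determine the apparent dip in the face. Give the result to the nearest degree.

24°

The strike is due west and the section trends S30°W; the acute angle between them is β = 60°.
tan(apparent dip) = tan 27° · sin 60° = 0.4413
α = arctan(0.4413) = 23.81°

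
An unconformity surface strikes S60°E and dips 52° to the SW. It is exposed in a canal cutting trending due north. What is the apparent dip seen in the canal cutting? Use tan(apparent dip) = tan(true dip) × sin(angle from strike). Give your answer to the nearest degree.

48°

The section lies 60° from the strike.
tan(apparent dip) = tan 52° · sin 60° = 1.1085
apparent dip = arctan 1.1085 = 47.94°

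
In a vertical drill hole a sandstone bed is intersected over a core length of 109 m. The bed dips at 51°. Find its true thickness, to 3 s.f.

68.6 m

True thickness t = h · cos(dip) = 109 × cos 51°
t = 109 × 0.6293 = 68.596 m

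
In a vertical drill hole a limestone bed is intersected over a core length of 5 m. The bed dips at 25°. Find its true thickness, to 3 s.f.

4.53 m

True thickness t = h · cos(dip) = 5 × cos 25°
t = 5 × 0.9063 = 4.532 m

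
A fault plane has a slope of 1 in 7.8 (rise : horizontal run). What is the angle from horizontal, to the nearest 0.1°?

7.3°

tan θ = 1/7.8 = 0.1282
θ = arctan(0.1282) = 7.31°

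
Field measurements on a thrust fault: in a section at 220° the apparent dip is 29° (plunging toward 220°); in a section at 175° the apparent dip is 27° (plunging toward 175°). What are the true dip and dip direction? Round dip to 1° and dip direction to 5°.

true dip 30°, dip direction 205°

Represent each trace as a vector plunging at its apparent dip toward its trend (east-north-up frame): v₁ = (-0.562, -0.670, -0.485), v₂ = (0.078, -0.888, -0.454).
The plane normal is n = v₁ × v₂ ∝ (-0.126, -0.293, 0.551).
tan δ = √(n_x²+n_y²)/n_z = 0.319/0.551, so δ = 30.1°.
Dip direction = azimuth of (n_x, n_y) = atan2(-0.126, -0.293) = 203°.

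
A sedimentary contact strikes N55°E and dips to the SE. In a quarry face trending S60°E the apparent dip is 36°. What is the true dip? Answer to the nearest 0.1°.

38.7°

β = acute angle between strike N55°E and section S60°E = 65°.
tan(true dip) = tan 36° / sin 65° = 0.8017
δ = arctan(0.8017) = 38.72°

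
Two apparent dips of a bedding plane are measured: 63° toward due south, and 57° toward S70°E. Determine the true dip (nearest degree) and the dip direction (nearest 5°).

The two traces are lines in the plane: v₁ = (sin 180°·cos 63°, cos 180°·cos 63°, −sin 63°), v₂ = (sin 110°·cos 57°, cos 110°·cos 57°, −sin 57°).
n = v₁ × v₂ = (0.215, -0.456, 0.232) (taken with n_z > 0).
tan δ = √(n_x²+n_y²)/n_z = 0.504/0.232, so δ = 65.3°.
Dip direction = atan2(0.215, -0.456) = 155° (azimuth of n's horizontal projection).

true dip 65°, dip direction 155°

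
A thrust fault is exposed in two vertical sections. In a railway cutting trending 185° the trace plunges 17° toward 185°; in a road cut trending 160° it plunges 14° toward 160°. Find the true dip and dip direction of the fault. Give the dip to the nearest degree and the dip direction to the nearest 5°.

Represent each trace as a vector plunging at its apparent dip toward its trend (east-north-up frame): v₁ = (-0.083, -0.953, -0.292), v₂ = (0.332, -0.912, -0.242).
n = v₁ × v₂ = (-0.036, -0.117, 0.392) (taken with n_z > 0).
True dip = arccos(n_z / |n|) = arccos(0.9544) = 17.4°.
The horizontal component of n points toward azimuth atan2(n_x, n_y) = 197°, the dip direction.

true dip 17°, dip direction 195°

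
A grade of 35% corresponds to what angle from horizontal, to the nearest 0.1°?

tan θ = 35/100 = 0.3500
θ = arctan(0.3500) = 19.29°

19.3°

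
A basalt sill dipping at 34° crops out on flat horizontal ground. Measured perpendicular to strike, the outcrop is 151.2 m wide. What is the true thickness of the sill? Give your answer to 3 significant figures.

84.5 m

True thickness t = w · sin(dip) = 151.2 × sin 34°
t = 151.2 × 0.5592 = 84.550 m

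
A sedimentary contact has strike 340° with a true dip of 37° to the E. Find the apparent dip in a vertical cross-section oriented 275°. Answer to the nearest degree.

34°

The section lies 65° from the strike.
tan(apparent dip) = tan 37° · sin 65° = 0.6830
apparent dip = arctan 0.6830 = 34.33°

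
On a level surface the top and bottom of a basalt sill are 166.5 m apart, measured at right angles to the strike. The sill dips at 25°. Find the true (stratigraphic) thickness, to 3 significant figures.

70.4 m

True thickness t = w · sin(dip) = 166.5 × sin 25°
t = 166.5 × 0.4226 = 70.366 m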